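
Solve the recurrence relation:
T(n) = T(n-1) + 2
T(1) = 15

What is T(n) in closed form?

Unrolling: T(n) = T(1) + 2·(n-1) = 15 + 2(n-1) = 2n + 13.

Answer: T(n) = 2n + 13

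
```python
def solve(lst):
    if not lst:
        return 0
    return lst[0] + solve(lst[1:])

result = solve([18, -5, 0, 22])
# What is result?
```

18 + (-5) + 0 + 22 + 0 = 35

Answer: 35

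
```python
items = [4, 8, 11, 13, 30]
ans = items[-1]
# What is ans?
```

Trace:
`items = [4, 8, 11, 13, 30]` → items = [4, 8, 11, 13, 30]
`ans = items[-1]` → ans = 30
So ans = 30

Answer: 30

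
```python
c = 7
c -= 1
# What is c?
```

Trace:
`c = 7` → c = 7
`c -= 1` → c = 6
So c = 6

Answer: 6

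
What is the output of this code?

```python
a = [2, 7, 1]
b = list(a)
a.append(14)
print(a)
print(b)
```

Key concept: list() constructor creates copy.
Step by step:
`a = [2, 7, 1]` → a = [2, 7, 1]
`b = list(a)` → b = [2, 7, 1]
`a.append(14)` → a = [2, 7, 1, 14]
`print(a)` → prints [2, 7, 1, 14]
`print(b)` → prints [2, 7, 1]

Answer:
[2, 7, 1, 14]
[2, 7, 1]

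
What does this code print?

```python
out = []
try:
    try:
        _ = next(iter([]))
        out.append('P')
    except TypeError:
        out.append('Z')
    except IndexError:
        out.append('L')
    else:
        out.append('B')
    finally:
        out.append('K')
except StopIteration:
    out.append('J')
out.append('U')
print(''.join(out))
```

Execution trace: 'K' (finally) → 'J' (outer except StopIteration) → 'U' (after the try/except). Output: KJU

Answer: KJU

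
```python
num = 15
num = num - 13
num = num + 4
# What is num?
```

Trace:
`num = 15` → num = 15
`num = num - 13` → num = 2
`num = num + 4` → num = 6
So num = 6

Answer: 6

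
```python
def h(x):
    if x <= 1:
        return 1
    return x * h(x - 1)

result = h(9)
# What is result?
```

h(9) = 9 * 8 * 7 * 6 * 5 * 4 * 3 * 2 * 1 = 362880

Answer: 362880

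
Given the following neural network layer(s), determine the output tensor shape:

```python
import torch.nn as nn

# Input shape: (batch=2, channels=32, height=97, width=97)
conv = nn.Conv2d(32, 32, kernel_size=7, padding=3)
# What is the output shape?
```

Input: (2, 32, 97, 97) -> Output: (2, 32, 97, 97)

Answer: (2, 32, 97, 97)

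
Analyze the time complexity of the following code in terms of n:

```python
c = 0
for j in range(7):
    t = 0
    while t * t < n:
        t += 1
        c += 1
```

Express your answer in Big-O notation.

Each loop level contributes: 1 × √n. Multiplying the contributions gives O(√n).

Answer: O(√n)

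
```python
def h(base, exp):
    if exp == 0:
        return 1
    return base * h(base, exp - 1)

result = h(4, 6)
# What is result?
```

h(4, 6) = 4 * 4 * 4 * 4 * 4 * 4 = 4096

Answer: 4096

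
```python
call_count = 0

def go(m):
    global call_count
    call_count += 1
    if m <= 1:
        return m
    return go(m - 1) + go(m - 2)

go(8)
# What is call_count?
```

Calls(m) = 1 + Calls(m-1) + Calls(m-2); Calls(0)=Calls(1)=1. For m=8 this gives 67.

Answer: 67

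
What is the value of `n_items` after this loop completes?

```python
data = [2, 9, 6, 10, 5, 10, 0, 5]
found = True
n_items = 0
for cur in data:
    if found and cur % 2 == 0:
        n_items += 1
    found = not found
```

Count even values at even positions
`n_items` takes the values: 0 → 1 → 2 → 3

Answer: 3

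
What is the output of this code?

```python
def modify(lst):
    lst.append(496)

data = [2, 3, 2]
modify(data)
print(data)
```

Key concept: function modifies passed list.
Step by step:
`data = [2, 3, 2]` → data = [2, 3, 2]
`modify(data)` → data = [2, 3, 2, 496]
`print(data)` → prints [2, 3, 2, 496]

Answer: [2, 3, 2, 496]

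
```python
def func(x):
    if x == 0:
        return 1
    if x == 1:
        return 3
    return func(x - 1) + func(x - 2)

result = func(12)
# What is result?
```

Build up from base cases: func(0)=1, func(1)=3, func(2)=4, func(3)=7, func(4)=11, func(5)=18, func(6)=29, ..., func(12)=521

Answer: 521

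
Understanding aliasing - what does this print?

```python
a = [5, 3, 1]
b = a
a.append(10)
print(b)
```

Key concept: basic list aliasing.
Step by step:
`a = [5, 3, 1]` → a = [5, 3, 1]
`b = a` → b = [5, 3, 1] (same object as a)
`a.append(10)` → a = [5, 3, 1, 10] (same object as b); b = [5, 3, 1, 10] (same object as a)
`print(b)` → prints [5, 3, 1, 10]

Answer: [5, 3, 1, 10]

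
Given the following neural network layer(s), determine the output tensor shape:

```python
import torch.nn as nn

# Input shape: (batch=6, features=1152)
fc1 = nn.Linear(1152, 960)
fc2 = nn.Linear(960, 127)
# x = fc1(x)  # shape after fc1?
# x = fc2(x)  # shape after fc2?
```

Input: (6, 1152) -> after fc1: (6, 960) -> Output: (6, 127)

Answer: (6, 127)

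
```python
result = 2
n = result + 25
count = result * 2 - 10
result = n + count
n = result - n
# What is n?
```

Trace:
`result = 2` → result = 2
`n = result + 25` → n = 27
`count = result * 2 - 10` → count = -6
`result = n + count` → result = 21
`n = result - n` → n = -6
So n = -6

Answer: -6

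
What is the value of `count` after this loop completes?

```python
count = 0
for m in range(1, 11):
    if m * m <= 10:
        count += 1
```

Count numbers where m² ≤ 10
`count` takes the values: 0 → 1 → 2 → 3

Answer: 3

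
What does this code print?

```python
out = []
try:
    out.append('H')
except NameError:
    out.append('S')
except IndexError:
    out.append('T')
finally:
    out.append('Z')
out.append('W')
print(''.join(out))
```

Execution trace: 'H' (try body, no exception) → 'Z' (finally) → 'W' (after the try/except). Output: HZW

Answer: HZW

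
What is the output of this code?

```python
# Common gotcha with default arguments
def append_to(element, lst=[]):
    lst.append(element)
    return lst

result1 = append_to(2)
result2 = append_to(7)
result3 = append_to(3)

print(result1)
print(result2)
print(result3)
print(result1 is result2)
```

Key concept: mutable default argument gotcha.
Step by step:
`result1 = append_to(2)` → result1 = [2]
`result2 = append_to(7)` → result1 = [2, 7] (same object as result2); result2 = [2, 7] (same object as result1)
`result3 = append_to(3)` → result1 = [2, 7, 3] (same object as result2, result3); result2 = [2, 7, 3] (same object as result1, result3); result3 = [2, 7, 3] (same object as result1, result2)
`print(result1)` → prints [2, 7, 3]
`print(result2)` → prints [2, 7, 3]
`print(result3)` → prints [2, 7, 3]
`print(result1 is result2)` → prints True

Answer:
[2, 7, 3]
[2, 7, 3]
[2, 7, 3]
True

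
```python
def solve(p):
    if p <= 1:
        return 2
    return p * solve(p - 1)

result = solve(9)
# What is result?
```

solve(9) = 9 * 8 * 7 * 6 * 5 * 4 * 3 * 2 * 2 = 725760

Answer: 725760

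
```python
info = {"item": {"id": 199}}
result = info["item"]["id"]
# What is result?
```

Trace:
`info = {"item": {"id": 199}}` → info = {'item': {'id': 199}}
`result = info["item"]["id"]` → result = 199
So result = 199

Answer: 199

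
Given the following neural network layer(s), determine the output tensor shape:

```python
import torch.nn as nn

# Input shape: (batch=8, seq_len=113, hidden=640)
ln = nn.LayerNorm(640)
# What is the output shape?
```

Input: (8, 113, 640) -> Output: (8, 113, 640)

Answer: (8, 113, 640)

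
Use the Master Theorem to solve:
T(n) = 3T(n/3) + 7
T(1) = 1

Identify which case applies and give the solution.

a=3, b=3, f(n)=7. log_3(3) = 1. Since c=0 < 1, Case 1 applies: T(n) = Θ(n^log_b(a)) = O(n).

Answer: O(n) - Case 1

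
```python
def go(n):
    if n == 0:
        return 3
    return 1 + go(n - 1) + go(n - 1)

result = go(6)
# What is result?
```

go(n) = 1 + 2·go(n-1), go(0)=3. Closed form: (3+1)·2^6 - 1 = 255.

Answer: 255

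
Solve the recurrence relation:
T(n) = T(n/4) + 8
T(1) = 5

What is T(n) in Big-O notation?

Each step divides n by 4 and adds 8. After log_4(n) steps we reach T(1)=5. So T(n) = 8·log_4(n) + 5 = O(log n).

Answer: O(log n)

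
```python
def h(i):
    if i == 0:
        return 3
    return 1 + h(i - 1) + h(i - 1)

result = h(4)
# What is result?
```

h(i) = 1 + 2·h(i-1), h(0)=3. Closed form: (3+1)·2^4 - 1 = 63.

Answer: 63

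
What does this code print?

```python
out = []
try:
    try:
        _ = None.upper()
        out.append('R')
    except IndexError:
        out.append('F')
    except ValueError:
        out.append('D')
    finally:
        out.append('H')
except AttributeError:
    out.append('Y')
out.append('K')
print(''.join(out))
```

Execution trace: 'H' (finally) → 'Y' (outer except AttributeError) → 'K' (after the try/except). Output: HYK

Answer: HYK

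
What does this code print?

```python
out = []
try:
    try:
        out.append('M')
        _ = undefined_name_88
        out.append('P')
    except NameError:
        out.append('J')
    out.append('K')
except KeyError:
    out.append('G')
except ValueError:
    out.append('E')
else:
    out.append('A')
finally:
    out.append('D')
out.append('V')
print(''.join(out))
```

Execution trace: 'M' (inner try body) → 'J' (inner except NameError) → 'K' (try body, no exception) → 'A' (else) → 'D' (finally) → 'V' (after the try/except). Output: MJKADV

Answer: MJKADV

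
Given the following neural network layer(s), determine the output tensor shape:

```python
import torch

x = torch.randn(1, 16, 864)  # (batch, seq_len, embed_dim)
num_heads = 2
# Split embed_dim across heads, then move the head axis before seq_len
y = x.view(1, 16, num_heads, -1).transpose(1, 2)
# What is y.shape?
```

Input: (1, 16, 864) -> head_dim = 864 // 2 = 432; after view: (1, 16, 2, 432) -> after transpose(1, 2): (1, 2, 16, 432) -> Output: (1, 2, 16, 432)

Answer: (1, 2, 16, 432)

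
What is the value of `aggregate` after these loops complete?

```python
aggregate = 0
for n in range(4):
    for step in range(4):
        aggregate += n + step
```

Sum of all n+step for n,step in 4x4
`aggregate` takes the values: 0 → 1 → 3 → 6 → 7 → 9 → 12 → 16 → 18 → 21 → 25 → 30 → 33 → 37 → 42 → 48

Answer: 48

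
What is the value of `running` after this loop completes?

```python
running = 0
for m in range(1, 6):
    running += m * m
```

Sum of squares 1² to 5² = 55
`running` takes the values: 0 → 1 → 5 → 14 → 30 → 55

Answer: 55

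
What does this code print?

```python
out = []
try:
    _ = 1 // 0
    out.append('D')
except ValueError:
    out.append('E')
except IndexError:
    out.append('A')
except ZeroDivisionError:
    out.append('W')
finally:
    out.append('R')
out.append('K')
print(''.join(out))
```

Execution trace: 'W' (except ZeroDivisionError) → 'R' (finally) → 'K' (after the try/except). Output: WRK

Answer: WRK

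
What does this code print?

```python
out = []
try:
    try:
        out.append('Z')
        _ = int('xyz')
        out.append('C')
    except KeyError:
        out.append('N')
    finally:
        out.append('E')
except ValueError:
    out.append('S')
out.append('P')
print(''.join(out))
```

Execution trace: 'Z' (try body) → 'E' (finally) → 'S' (outer except ValueError) → 'P' (after the try/except). Output: ZESP

Answer: ZESP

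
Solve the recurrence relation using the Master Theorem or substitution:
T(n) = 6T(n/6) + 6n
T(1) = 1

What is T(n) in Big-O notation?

By Master Theorem: a=6, b=6, f(n)=6n. Since log_6(6) = 1 and f(n) = Θ(n^1), Case 2 applies. T(n) = O(n log n).

Answer: O(n log n)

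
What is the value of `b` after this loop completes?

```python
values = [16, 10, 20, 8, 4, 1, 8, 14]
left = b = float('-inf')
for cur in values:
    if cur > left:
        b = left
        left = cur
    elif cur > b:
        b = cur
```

Second largest (with repeats) in [16, 10, 20, 8, 4, 1, 8, 14]
`b` takes the values: -inf → 10 → 16

Answer: 16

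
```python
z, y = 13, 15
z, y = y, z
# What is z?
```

Trace:
`z, y = 13, 15` → z = 13; y = 15
`z, y = y, z` → z = 15; y = 13
So z = 15

Answer: 15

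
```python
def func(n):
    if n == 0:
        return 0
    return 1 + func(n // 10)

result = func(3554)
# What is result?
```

Count of digits of 3554: 4

Answer: 4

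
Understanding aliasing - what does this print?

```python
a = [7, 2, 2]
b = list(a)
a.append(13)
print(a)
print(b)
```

Key concept: list() constructor creates copy.
Step by step:
`a = [7, 2, 2]` → a = [7, 2, 2]
`b = list(a)` → b = [7, 2, 2]
`a.append(13)` → a = [7, 2, 2, 13]
`print(a)` → prints [7, 2, 2, 13]
`print(b)` → prints [7, 2, 2]

Answer:
[7, 2, 2, 13]
[7, 2, 2]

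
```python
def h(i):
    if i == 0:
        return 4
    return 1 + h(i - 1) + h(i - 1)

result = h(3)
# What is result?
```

h(i) = 1 + 2·h(i-1), h(0)=4. Closed form: (4+1)·2^3 - 1 = 39.

Answer: 39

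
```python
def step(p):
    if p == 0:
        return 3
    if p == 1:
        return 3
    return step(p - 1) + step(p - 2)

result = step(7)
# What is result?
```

Build up from base cases: step(0)=3, step(1)=3, step(2)=6, step(3)=9, step(4)=15, step(5)=24, step(6)=39, ..., step(7)=63

Answer: 63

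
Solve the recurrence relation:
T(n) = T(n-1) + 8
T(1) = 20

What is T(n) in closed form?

Unrolling: T(n) = T(1) + 8·(n-1) = 20 + 8(n-1) = 8n + 12.

Answer: T(n) = 8n + 12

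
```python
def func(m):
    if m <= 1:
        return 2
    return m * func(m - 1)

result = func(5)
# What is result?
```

func(5) = 5 * 4 * 3 * 2 * 2 = 240

Answer: 240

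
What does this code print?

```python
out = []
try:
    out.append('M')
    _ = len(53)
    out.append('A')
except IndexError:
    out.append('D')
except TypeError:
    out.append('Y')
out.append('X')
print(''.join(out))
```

Execution trace: 'M' (try body) → 'Y' (except TypeError) → 'X' (after the try/except). Output: MYX

Answer: MYX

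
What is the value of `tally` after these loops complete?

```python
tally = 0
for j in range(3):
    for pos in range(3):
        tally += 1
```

3 * 3 = 9
`tally` takes the values: 0 → 1 → 2 → 3 → 4 → 5 → 6 → 7 → 8 → 9

Answer: 9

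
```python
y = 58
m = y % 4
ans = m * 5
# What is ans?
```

Trace:
`y = 58` → y = 58
`m = y % 4` → m = 2
`ans = m * 5` → ans = 10
So ans = 10

Answer: 10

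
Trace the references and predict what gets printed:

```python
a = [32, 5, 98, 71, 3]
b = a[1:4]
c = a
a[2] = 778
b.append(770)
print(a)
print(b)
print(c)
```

Key concept: slice vs alias.
Step by step:
`a = [32, 5, 98, 71, 3]` → a = [32, 5, 98, 71, 3]
`b = a[1:4]` → b = [5, 98, 71]
`c = a` → c = [32, 5, 98, 71, 3] (same object as a)
`a[2] = 778` → a = [32, 5, 778, 71, 3] (same object as c); c = [32, 5, 778, 71, 3] (same object as a)
`b.append(770)` → b = [5, 98, 71, 770]
`print(a)` → prints [32, 5, 778, 71, 3]
`print(b)` → prints [5, 98, 71, 770]
`print(c)` → prints [32, 5, 778, 71, 3]

Answer:
[32, 5, 778, 71, 3]
[5, 98, 71, 770]
[32, 5, 778, 71, 3]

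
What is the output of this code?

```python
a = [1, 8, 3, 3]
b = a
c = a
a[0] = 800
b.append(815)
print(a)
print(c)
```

Key concept: multiple aliases.
Step by step:
`a = [1, 8, 3, 3]` → a = [1, 8, 3, 3]
`b = a` → b = [1, 8, 3, 3] (same object as a)
`c = a` → c = [1, 8, 3, 3] (same object as a, b)
`a[0] = 800` → a = [800, 8, 3, 3] (same object as b, c); b = [800, 8, 3, 3] (same object as a, c); c = [800, 8, 3, 3] (same object as a, b)
`b.append(815)` → a = [800, 8, 3, 3, 815] (same object as b, c); b = [800, 8, 3, 3, 815] (same object as a, c); c = [800, 8, 3, 3, 815] (same object as a, b)
`print(a)` → prints [800, 8, 3, 3, 815]
`print(c)` → prints [800, 8, 3, 3, 815]

Answer:
[800, 8, 3, 3, 815]
[800, 8, 3, 3, 815]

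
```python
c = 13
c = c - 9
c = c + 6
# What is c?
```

Trace:
`c = 13` → c = 13
`c = c - 9` → c = 4
`c = c + 6` → c = 10
So c = 10

Answer: 10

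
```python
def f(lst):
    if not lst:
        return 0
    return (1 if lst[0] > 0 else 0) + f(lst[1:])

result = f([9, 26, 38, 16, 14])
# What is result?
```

Count of positive elements in [9, 26, 38, 16, 14] = 5

Answer: 5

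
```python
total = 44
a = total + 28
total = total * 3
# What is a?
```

Trace:
`total = 44` → total = 44
`a = total + 28` → a = 72
`total = total * 3` → total = 132
So a = 72

Answer: 72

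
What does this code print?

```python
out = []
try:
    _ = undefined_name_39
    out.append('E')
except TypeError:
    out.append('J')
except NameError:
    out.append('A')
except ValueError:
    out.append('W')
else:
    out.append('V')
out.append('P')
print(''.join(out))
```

Execution trace: 'A' (except NameError) → 'P' (after the try/except). Output: AP

Answer: AP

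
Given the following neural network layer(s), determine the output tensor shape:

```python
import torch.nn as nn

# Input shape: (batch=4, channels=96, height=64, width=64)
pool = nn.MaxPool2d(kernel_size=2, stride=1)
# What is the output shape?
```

Input: (4, 96, 64, 64) -> Output: (4, 96, 63, 63)

Answer: (4, 96, 63, 63)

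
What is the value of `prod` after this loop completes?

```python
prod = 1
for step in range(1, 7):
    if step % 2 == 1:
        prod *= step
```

Product of odd numbers 1 to 6
`prod` takes the values: 1 → 3 → 15

Answer: 15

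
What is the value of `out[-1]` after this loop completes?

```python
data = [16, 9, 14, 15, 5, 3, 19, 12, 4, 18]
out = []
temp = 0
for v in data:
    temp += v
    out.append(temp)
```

Cumulative sum ends at 115
`out` takes the values: [] → [16] → [16, 25] → [16, 25, 39] → [16, 25, 39, 54] → [16, 25, 39, 54, 59] → [16, 25, 39, 54, 59, 62] → [16, 25, 39, 54, 59, 62, 81] → [16, 25, 39, 54, 59, 62, 81, 93] → [16, 25, 39, 54, 59, 62, 81, 93, 97] → [16, 25, 39, 54, 59, 62, 81, 93, 97, 115]
So `out[-1]` = 115

Answer: 115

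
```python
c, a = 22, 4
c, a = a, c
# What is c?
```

Trace:
`c, a = 22, 4` → c = 22; a = 4
`c, a = a, c` → c = 4; a = 22
So c = 4

Answer: 4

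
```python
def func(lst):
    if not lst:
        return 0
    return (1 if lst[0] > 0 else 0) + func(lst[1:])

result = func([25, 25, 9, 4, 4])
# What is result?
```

Count of positive elements in [25, 25, 9, 4, 4] = 5

Answer: 5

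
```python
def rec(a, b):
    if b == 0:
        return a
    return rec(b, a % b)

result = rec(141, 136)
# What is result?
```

rec(141, 136) -> rec(136, 5) -> rec(5, 1) -> rec(1, 0) -> 1

Answer: 1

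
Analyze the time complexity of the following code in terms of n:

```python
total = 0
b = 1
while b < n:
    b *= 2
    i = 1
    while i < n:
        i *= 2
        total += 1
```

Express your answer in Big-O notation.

Each loop level contributes: log n × log n. Multiplying the contributions gives O(log² n).

Answer: O(log² n)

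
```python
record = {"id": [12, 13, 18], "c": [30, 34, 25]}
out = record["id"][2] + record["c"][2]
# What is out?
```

Trace:
`record = {"id": [12, 13, 18], "c": [30, 34, 25]}` → record = {'id': [12, 13, 18], 'c': [30, 34, 25]}
`out = record["id"][2] + record["c"][2]` → out = 43
So out = 43

Answer: 43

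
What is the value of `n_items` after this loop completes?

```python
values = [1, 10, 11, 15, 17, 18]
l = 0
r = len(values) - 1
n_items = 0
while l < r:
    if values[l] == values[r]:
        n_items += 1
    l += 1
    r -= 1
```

Count matching pairs from ends
`n_items` takes the values: 0

Answer: 0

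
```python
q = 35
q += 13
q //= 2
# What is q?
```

Trace:
`q = 35` → q = 35
`q += 13` → q = 48
`q //= 2` → q = 24
So q = 24

Answer: 24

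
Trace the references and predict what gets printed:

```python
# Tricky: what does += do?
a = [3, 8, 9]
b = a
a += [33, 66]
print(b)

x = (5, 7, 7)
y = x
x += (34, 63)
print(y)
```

Key concept: += behavior differs for mutable vs immutable.
Step by step:
`a = [3, 8, 9]` → a = [3, 8, 9]
`b = a` → b = [3, 8, 9] (same object as a)
`a += [33, 66]` → a = [3, 8, 9, 33, 66] (same object as b); b = [3, 8, 9, 33, 66] (same object as a)
`print(b)` → prints [3, 8, 9, 33, 66]
`x = (5, 7, 7)` → x = (5, 7, 7)
`y = x` → y = (5, 7, 7)
`x += (34, 63)` → x = (5, 7, 7, 34, 63)
`print(y)` → prints (5, 7, 7)

Answer:
[3, 8, 9, 33, 66]
(5, 7, 7)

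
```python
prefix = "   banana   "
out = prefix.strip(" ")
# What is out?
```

Trace:
`prefix = "   banana   "` → prefix = '   banana   '
`out = prefix.strip(" ")` → out = 'banana'
So out = 'banana'

Answer: 'banana'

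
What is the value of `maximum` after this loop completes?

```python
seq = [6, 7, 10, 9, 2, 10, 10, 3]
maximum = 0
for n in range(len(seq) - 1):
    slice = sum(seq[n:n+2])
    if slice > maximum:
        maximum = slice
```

Max sum of 2-element window in [6, 7, 10, 9, 2, 10, 10, 3]
`maximum` takes the values: 0 → 13 → 17 → 19 → 20

Answer: 20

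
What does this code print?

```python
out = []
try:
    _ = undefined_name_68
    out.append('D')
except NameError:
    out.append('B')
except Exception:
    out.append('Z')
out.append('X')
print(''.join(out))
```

Execution trace: 'B' (except NameError) → 'X' (after the try/except). Output: BX

Answer: BX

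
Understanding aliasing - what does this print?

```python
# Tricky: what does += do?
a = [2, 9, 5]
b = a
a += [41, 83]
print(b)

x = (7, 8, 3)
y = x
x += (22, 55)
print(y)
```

Key concept: += behavior differs for mutable vs immutable.
Step by step:
`a = [2, 9, 5]` → a = [2, 9, 5]
`b = a` → b = [2, 9, 5] (same object as a)
`a += [41, 83]` → a = [2, 9, 5, 41, 83] (same object as b); b = [2, 9, 5, 41, 83] (same object as a)
`print(b)` → prints [2, 9, 5, 41, 83]
`x = (7, 8, 3)` → x = (7, 8, 3)
`y = x` → y = (7, 8, 3)
`x += (22, 55)` → x = (7, 8, 3, 22, 55)
`print(y)` → prints (7, 8, 3)

Answer:
[2, 9, 5, 41, 83]
(7, 8, 3)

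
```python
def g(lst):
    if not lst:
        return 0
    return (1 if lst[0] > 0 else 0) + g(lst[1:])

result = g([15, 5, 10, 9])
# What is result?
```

Count of positive elements in [15, 5, 10, 9] = 4

Answer: 4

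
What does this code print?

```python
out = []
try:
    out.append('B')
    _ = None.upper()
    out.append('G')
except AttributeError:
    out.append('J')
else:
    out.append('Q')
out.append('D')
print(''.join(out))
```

Execution trace: 'B' (try body) → 'J' (except AttributeError) → 'D' (after the try/except). Output: BJD

Answer: BJD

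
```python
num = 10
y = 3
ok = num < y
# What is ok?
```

Trace:
`num = 10` → num = 10
`y = 3` → y = 3
`ok = num < y` → ok = False
So ok = False

Answer: False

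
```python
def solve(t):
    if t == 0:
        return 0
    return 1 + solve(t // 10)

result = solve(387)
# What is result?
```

Count of digits of 387: 3

Answer: 3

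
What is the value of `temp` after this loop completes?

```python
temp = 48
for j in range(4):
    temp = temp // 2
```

Halve 4 times: 48 // 2^4 = 3
`temp` takes the values: 48 → 24 → 12 → 6 → 3

Answer: 3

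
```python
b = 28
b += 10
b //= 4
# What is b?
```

Trace:
`b = 28` → b = 28
`b += 10` → b = 38
`b //= 4` → b = 9
So b = 9

Answer: 9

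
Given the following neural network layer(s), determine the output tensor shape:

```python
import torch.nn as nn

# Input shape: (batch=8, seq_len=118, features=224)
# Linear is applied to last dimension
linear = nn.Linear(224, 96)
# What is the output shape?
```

Input: (8, 118, 224) -> Output: (8, 118, 96)

Answer: (8, 118, 96)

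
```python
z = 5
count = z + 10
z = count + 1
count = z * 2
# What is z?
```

Trace:
`z = 5` → z = 5
`count = z + 10` → count = 15
`z = count + 1` → z = 16
`count = z * 2` → count = 32
So z = 16

Answer: 16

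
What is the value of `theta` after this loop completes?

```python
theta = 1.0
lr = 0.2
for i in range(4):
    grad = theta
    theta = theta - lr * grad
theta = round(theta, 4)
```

Gradient descent: w = 1.0 * (1 - 0.2)^4
`theta` takes the values: 1.0 → 0.8 → 0.64 → 0.512 → 0.4096

Answer: 0.4096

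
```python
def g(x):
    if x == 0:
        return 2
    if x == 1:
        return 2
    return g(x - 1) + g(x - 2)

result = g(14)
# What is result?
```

Build up from base cases: g(0)=2, g(1)=2, g(2)=4, g(3)=6, g(4)=10, g(5)=16, g(6)=26, ..., g(14)=1220

Answer: 1220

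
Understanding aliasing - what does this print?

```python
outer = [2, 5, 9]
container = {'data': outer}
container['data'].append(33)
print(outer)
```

Key concept: dict holds reference to list.
Step by step:
`outer = [2, 5, 9]` → outer = [2, 5, 9]
`container = {'data': outer}` → container = {'data': [2, 5, 9]}
`container['data'].append(33)` → outer = [2, 5, 9, 33]; container = {'data': [2, 5, 9, 33]}
`print(outer)` → prints [2, 5, 9, 33]

Answer: [2, 5, 9, 33]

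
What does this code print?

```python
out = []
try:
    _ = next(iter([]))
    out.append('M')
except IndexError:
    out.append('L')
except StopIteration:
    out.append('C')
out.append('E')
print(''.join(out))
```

Execution trace: 'C' (except StopIteration) → 'E' (after the try/except). Output: CE

Answer: CE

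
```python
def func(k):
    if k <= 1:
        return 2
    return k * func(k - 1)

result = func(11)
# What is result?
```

func(11) = 11 * 10 * 9 * 8 * 7 * 6 * 5 * 4 * 3 * 2 * 2 = 79833600

Answer: 79833600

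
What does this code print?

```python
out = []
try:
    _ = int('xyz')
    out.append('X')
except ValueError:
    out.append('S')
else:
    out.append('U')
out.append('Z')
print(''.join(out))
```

Execution trace: 'S' (except ValueError) → 'Z' (after the try/except). Output: SZ

Answer: SZ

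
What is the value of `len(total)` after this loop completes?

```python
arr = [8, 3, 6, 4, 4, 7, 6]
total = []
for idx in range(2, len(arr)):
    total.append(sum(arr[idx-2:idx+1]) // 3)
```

Number of 3-element averages
`total` takes the values: [] → [5] → [5, 4] → [5, 4, 4] → [5, 4, 4, 5] → [5, 4, 4, 5, 5]
So `len(total)` = 5

Answer: 5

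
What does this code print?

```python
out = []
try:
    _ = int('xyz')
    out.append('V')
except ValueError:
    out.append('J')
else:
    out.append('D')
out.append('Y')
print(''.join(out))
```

Execution trace: 'J' (except ValueError) → 'Y' (after the try/except). Output: JY

Answer: JY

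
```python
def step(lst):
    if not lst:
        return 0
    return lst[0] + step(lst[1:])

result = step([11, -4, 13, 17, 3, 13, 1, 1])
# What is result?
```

11 + (-4) + 13 + 17 + 3 + 13 + 1 + 1 + 0 = 55

Answer: 55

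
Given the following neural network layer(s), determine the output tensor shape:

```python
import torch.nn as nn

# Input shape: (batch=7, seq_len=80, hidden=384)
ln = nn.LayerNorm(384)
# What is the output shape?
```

Input: (7, 80, 384) -> Output: (7, 80, 384)

Answer: (7, 80, 384)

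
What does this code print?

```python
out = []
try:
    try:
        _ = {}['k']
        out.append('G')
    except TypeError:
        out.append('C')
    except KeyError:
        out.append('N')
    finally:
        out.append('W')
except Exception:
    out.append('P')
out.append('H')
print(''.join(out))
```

Execution trace: 'N' (inner except KeyError) → 'W' (inner finally) → 'H' (after the try/except). Output: NWH

Answer: NWH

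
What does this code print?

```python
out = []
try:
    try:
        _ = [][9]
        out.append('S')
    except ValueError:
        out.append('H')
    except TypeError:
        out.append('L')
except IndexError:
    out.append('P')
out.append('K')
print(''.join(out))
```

Execution trace: 'P' (outer except IndexError) → 'K' (after the try/except). Output: PK

Answer: PK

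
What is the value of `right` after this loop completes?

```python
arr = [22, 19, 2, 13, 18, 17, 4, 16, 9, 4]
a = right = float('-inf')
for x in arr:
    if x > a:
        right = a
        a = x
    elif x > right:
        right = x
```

Second largest (with repeats) in [22, 19, 2, 13, 18, 17, 4, 16, 9, 4]
`right` takes the values: -inf → 19

Answer: 19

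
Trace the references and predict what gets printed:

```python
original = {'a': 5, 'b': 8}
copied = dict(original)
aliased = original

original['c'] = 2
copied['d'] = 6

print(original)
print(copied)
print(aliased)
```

Key concept: dict() creates copy, assignment creates alias.
Step by step:
`original = {'a': 5, 'b': 8}` → original = {'a': 5, 'b': 8}
`copied = dict(original)` → copied = {'a': 5, 'b': 8}
`aliased = original` → aliased = {'a': 5, 'b': 8} (same object as original)
`original['c'] = 2` → original = {'a': 5, 'b': 8, 'c': 2} (same object as aliased); aliased = {'a': 5, 'b': 8, 'c': 2} (same object as original)
`copied['d'] = 6` → copied = {'a': 5, 'b': 8, 'd': 6}
`print(original)` → prints {'a': 5, 'b': 8, 'c': 2}
`print(copied)` → prints {'a': 5, 'b': 8, 'd': 6}
`print(aliased)` → prints {'a': 5, 'b': 8, 'c': 2}

Answer:
{'a': 5, 'b': 8, 'c': 2}
{'a': 5, 'b': 8, 'd': 6}
{'a': 5, 'b': 8, 'c': 2}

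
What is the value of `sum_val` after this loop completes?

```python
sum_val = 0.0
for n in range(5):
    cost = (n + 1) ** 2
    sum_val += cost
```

Sum of squared losses 1² + 2² + ... + 5²
`sum_val` takes the values: 0.0 → 1.0 → 5.0 → 14.0 → 30.0 → 55.0

Answer: 55.0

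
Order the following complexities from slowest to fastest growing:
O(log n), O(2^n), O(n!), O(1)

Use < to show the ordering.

Ordered by growth rate: O(1) < O(log n) < O(2^n) < O(n!)

Answer: O(1) < O(log n) < O(2^n) < O(n!)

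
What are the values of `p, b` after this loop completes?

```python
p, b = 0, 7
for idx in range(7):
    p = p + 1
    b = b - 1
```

p goes 0→7, b goes 7→0
`p, b` takes the values: (0, 7) → (1, 7) → (1, 6) → (2, 6) → (2, 5) → (3, 5) → (3, 4) → (4, 4) → (4, 3) → (5, 3) → (5, 2) → (6, 2) → (6, 1) → (7, 1) → (7, 0)

Answer: 7, 0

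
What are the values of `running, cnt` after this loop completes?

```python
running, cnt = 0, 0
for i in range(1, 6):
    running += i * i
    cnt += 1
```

Sum of squares and count
`running, cnt` takes the values: (0, 0) → (1, 0) → (1, 1) → (5, 1) → (5, 2) → (14, 2) → (14, 3) → (30, 3) → (30, 4) → (55, 4) → (55, 5)

Answer: 55, 5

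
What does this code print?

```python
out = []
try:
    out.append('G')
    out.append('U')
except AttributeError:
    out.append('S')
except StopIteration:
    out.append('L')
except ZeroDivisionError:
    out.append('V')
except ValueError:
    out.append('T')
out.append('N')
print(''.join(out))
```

Execution trace: 'G' (try body) → 'U' (try body, no exception) → 'N' (after the try/except). Output: GUN

Answer: GUN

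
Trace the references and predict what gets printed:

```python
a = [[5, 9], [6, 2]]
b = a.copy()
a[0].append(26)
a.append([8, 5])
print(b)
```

Key concept: shallow copy with nested lists.
Step by step:
`a = [[5, 9], [6, 2]]` → a = [[5, 9], [6, 2]]
`b = a.copy()` → b = [[5, 9], [6, 2]]
`a[0].append(26)` → a = [[5, 9, 26], [6, 2]]; b = [[5, 9, 26], [6, 2]]
`a.append([8, 5])` → a = [[5, 9, 26], [6, 2], [8, 5]]
`print(b)` → prints [[5, 9, 26], [6, 2]]

Answer: [[5, 9, 26], [6, 2]]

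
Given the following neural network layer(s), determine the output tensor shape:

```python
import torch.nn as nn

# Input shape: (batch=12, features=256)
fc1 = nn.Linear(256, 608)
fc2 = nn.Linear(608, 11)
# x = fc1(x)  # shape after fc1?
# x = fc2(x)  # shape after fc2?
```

Input: (12, 256) -> after fc1: (12, 608) -> Output: (12, 11)

Answer: (12, 11)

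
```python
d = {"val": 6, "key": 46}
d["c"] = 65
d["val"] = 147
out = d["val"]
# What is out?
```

Trace:
`d = {"val": 6, "key": 46}` → d = {'val': 6, 'key': 46}
`d["c"] = 65` → d = {'val': 6, 'key': 46, 'c': 65}
`d["val"] = 147` → d = {'val': 147, 'key': 46, 'c': 65}
`out = d["val"]` → out = 147
So out = 147

Answer: 147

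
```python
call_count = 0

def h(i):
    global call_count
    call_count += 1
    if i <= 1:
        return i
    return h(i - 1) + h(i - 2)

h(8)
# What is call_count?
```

Calls(i) = 1 + Calls(i-1) + Calls(i-2); Calls(0)=Calls(1)=1. For i=8 this gives 67.

Answer: 67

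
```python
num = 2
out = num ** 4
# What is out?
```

Trace:
`num = 2` → num = 2
`out = num ** 4` → out = 16
So out = 16

Answer: 16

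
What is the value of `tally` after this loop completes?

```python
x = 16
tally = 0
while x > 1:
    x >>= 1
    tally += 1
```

Count right shifts until 1
`tally` takes the values: 0 → 1 → 2 → 3 → 4

Answer: 4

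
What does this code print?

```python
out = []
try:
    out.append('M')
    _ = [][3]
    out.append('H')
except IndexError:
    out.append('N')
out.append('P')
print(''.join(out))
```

Execution trace: 'M' (try body) → 'N' (except IndexError) → 'P' (after the try/except). Output: MNP

Answer: MNP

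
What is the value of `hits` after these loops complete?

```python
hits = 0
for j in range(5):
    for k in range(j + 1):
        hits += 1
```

Triangle: 1 + 2 + ... + 5
`hits` takes the values: 0 → 1 → 2 → 3 → 4 → 5 → 6 → 7 → 8 → 9 → 10 → 11 → 12 → 13 → 14 → 15

Answer: 15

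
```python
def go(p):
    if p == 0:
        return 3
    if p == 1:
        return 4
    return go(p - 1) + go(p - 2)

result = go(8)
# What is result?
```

Build up from base cases: go(0)=3, go(1)=4, go(2)=7, go(3)=11, go(4)=18, go(5)=29, go(6)=47, ..., go(8)=123

Answer: 123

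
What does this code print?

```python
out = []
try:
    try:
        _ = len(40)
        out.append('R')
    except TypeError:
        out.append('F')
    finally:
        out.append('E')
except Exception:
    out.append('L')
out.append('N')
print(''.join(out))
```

Execution trace: 'F' (inner except TypeError) → 'E' (inner finally) → 'N' (after the try/except). Output: FEN

Answer: FEN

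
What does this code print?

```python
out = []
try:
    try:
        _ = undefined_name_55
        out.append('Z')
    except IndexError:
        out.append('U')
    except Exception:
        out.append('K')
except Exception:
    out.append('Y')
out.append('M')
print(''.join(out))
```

Execution trace: 'K' (inner except Exception) → 'M' (after the try/except). Output: KM

Answer: KM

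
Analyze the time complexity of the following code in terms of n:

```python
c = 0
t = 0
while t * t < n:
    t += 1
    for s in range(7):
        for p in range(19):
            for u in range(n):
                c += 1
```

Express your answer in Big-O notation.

Each loop level contributes: √n × 1 × 1 × n. Multiplying the contributions gives O(n√n).

Answer: O(n√n)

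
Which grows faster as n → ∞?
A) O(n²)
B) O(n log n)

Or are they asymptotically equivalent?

O(n²) vs O(n log n): Higher order terms dominate.

Answer: A) O(n²) grows faster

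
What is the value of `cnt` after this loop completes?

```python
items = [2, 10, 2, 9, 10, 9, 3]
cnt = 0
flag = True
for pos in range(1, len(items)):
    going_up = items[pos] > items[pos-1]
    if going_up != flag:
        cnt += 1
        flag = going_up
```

Count direction changes in [2, 10, 2, 9, 10, 9, 3]
`cnt` takes the values: 0 → 1 → 2 → 3

Answer: 3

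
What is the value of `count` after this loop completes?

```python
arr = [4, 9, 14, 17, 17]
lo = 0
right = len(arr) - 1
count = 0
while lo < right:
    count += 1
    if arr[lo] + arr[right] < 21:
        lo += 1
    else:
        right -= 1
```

Steps to find pair summing to 21
`count` takes the values: 0 → 1 → 2 → 3 → 4

Answer: 4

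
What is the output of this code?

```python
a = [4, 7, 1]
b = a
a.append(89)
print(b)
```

Key concept: basic list aliasing.
Step by step:
`a = [4, 7, 1]` → a = [4, 7, 1]
`b = a` → b = [4, 7, 1] (same object as a)
`a.append(89)` → a = [4, 7, 1, 89] (same object as b); b = [4, 7, 1, 89] (same object as a)
`print(b)` → prints [4, 7, 1, 89]

Answer: [4, 7, 1, 89]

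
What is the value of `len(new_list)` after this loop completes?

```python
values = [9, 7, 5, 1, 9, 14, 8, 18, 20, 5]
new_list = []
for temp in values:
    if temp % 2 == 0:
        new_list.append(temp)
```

Count even numbers in [9, 7, 5, 1, 9, 14, 8, 18, 20, 5]
`new_list` takes the values: [] → [14] → [14, 8] → [14, 8, 18] → [14, 8, 18, 20]
So `len(new_list)` = 4

Answer: 4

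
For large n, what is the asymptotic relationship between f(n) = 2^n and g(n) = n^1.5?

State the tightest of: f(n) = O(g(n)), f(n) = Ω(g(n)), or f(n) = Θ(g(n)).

2^n vs n^1.5: f(n) = Ω(g(n)) but not O(g(n)) — 2^n grows strictly faster than n^1.5.

Answer: f(n) = Ω(g(n)) but not O(g(n)) — 2^n grows strictly faster than n^1.5.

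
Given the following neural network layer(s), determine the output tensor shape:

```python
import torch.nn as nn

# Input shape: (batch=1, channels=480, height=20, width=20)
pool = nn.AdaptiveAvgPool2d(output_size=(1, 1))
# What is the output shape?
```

Input: (1, 480, 20, 20) -> Output: (1, 480, 1, 1)

Answer: (1, 480, 1, 1)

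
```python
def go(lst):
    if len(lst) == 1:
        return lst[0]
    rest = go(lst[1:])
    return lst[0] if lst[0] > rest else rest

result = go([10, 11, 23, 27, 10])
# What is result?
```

Recursive max over [10, 11, 23, 27, 10] = 27

Answer: 27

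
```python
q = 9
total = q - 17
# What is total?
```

Trace:
`q = 9` → q = 9
`total = q - 17` → total = -8
So total = -8

Answer: -8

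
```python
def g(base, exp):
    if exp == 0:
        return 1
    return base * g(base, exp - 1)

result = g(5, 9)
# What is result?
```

g(5, 9) = 5 * 5 * 5 * 5 * 5 * 5 * 5 * 5 * 5 = 1953125

Answer: 1953125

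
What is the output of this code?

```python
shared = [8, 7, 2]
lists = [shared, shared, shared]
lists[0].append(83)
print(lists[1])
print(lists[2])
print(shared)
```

Key concept: list of same reference.
Step by step:
`shared = [8, 7, 2]` → shared = [8, 7, 2]
`lists = [shared, shared, shared]` → lists = [[8, 7, 2], [8, 7, 2], [8, 7, 2]]
`lists[0].append(83)` → shared = [8, 7, 2, 83]; lists = [[8, 7, 2, 83], [8, 7, 2, 83], [8, 7, 2, 83]]
`print(lists[1])` → prints [8, 7, 2, 83]
`print(lists[2])` → prints [8, 7, 2, 83]
`print(shared)` → prints [8, 7, 2, 83]

Answer:
[8, 7, 2, 83]
[8, 7, 2, 83]
[8, 7, 2, 83]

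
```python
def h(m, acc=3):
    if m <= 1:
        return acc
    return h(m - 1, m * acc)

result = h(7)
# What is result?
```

Accumulator trace (n, acc): (7, 3) -> (6, 21) -> (5, 126) -> (4, 630) -> (3, 2520) -> (2, 7560) -> (1, 15120) -> return 15120

Answer: 15120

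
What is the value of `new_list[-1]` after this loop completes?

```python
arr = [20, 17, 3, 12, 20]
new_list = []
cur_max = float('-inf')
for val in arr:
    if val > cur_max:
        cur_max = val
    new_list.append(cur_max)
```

Running max ends at 20
`new_list` takes the values: [] → [20] → [20, 20] → [20, 20, 20] → [20, 20, 20, 20] → [20, 20, 20, 20, 20]
So `new_list[-1]` = 20

Answer: 20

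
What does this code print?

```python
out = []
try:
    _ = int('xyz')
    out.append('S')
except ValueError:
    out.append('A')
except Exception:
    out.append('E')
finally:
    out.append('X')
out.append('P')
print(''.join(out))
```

Execution trace: 'A' (except ValueError) → 'X' (finally) → 'P' (after the try/except). Output: AXP

Answer: AXP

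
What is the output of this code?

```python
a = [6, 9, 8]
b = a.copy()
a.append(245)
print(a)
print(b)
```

Key concept: list.copy() creates independent copy.
Step by step:
`a = [6, 9, 8]` → a = [6, 9, 8]
`b = a.copy()` → b = [6, 9, 8]
`a.append(245)` → a = [6, 9, 8, 245]
`print(a)` → prints [6, 9, 8, 245]
`print(b)` → prints [6, 9, 8]

Answer:
[6, 9, 8, 245]
[6, 9, 8]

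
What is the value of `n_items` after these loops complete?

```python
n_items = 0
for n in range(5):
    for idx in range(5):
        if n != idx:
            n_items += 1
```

5² - 5 (exclude diagonal)
`n_items` takes the values: 0 → 1 → 2 → 3 → 4 → 5 → 6 → 7 → 8 → 9 → 10 → 11 → 12 → 13 → 14 → 15 → 16 → 17 → 18 → 19 → 20

Answer: 20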